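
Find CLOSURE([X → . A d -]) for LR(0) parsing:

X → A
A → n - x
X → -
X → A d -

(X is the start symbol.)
To compute CLOSURE, for each item [A → α.Bβ] where B is a non-terminal, add [B → .γ] for all productions B → γ; repeat for the newly added items until nothing changes.

Start with: [X → . A d -]
  [X → . A d -] has the dot before A: add [A → . n - x]
No further items can be added.

CLOSURE = { [A → . n - x], [X → . A d -] }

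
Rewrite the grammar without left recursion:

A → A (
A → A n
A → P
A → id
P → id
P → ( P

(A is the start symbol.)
A → P A'
A → id A'
A' → ( A'
A' → n A'
A' → ε
P → id
P → ( P

A is directly left-recursive. The standard transformation for
  A → A α₁ | ... | A α_m | β₁ | ... | β_n
is
  A  → β₁ A' | ... | β_n A'
  A' → α₁ A' | ... | α_m A' | ε

A → P becomes A → P A'
A → id becomes A → id A'
A → A ( becomes A' → ( A'
A → A n becomes A' → n A'
Add A' → ε

Productions for other non-terminals are unchanged:
  P → id
  P → ( P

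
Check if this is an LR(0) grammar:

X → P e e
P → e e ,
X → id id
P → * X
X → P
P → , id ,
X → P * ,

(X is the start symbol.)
No. Shift-reduce conflict between [X → P .] and [X → P . * ,]

A grammar is LR(0) if no state in the canonical LR(0) collection has:
  - both a shift item (dot before a terminal) and a complete item (shift-reduce conflict), or
  - two or more complete items (reduce-reduce conflict; the accept item [X' → X .] counts as a complete item here).

Augment with X' → X and build the canonical LR(0) collection (I0 = CLOSURE({[X' → . X]}), then GOTO on every symbol after a dot until no new states appear). It has 17 states:
  I0: { [P → . * X], [P → . , id ,], [P → . e e ,], [X → . P * ,], [X → . P e e], [X → . P], [X → . id id], [X' → . X] }  — shift
  I1: { [P → * . X], [P → . * X], [P → . , id ,], [P → . e e ,], [X → . P * ,], [X → . P e e], [X → . P], [X → . id id] }  — shift
  I2: { [P → , . id ,] }  — shift
  I3: { [X → P . * ,], [X → P . e e], [X → P .] }  — shift, reduce
  I4: { [X' → X .] }  — accept
  I5: { [P → e . e ,] }  — shift
  I6: { [X → id . id] }  — shift
  I7: { [X → id id .] }  — reduce
  I8: { [P → e e . ,] }  — shift
  I9: { [P → e e , .] }  — reduce
  I10: { [X → P * . ,] }  — shift
  I11: { [X → P e . e] }  — shift
  I12: { [X → P e e .] }  — reduce
  I13: { [X → P * , .] }  — reduce
  I14: { [P → , id . ,] }  — shift
  I15: { [P → , id , .] }  — reduce
  I16: { [P → * X .] }  — reduce

Conflict in state I3:
  Shift-reduce conflict between [X → P .] and [X → P . * ,]
So the grammar is NOT LR(0).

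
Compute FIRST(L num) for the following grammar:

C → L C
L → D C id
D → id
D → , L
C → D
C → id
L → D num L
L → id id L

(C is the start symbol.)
{ ',', 'id' }

FIRST sets of the non-terminals involved (from the grammar, by fixed-point iteration):
  FIRST(L) = { ',', 'id' }

To compute FIRST(L num), process the symbols left to right:
Symbol L is a non-terminal. Add FIRST(L) \ {ε} = { ',', 'id' }
L is not nullable (ε ∉ FIRST(L)), so stop here.
FIRST(L num) = { ',', 'id' }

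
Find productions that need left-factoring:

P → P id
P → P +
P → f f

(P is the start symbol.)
Left-factoring is needed when two productions for the same non-terminal
share a common prefix on the right-hand side.

Productions for P:
  P → P id
  P → P +
  P → f f

Found common prefix 'P' in productions for P

Answer: Yes, P has productions with common prefix 'P'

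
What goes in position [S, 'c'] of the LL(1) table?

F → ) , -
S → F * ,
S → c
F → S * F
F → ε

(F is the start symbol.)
To find M[S, 'c'], we find productions for S where 'c' is in the predict set (PREDICT(N → α) = (FIRST(α) \ {ε}) ∪ (FOLLOW(N) if α ⇒* ε)).

Relevant sets:
  FIRST(F) = { ')', '*', 'c', ε }

S → F * ,: PREDICT = { ')', '*', 'c' }
  'c' is in predict set, so this production goes in M[S, 'c']
S → c: PREDICT = { 'c' }
  'c' is in predict set, so this production goes in M[S, 'c']

M[S, 'c'] = S → F * ,, S → c  (a multiply-defined cell — the grammar is not LL(1))

Answer: S → F * ,, S → c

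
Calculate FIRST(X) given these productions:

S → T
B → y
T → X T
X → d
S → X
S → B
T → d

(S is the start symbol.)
{ 'd' }

To compute FIRST(X), examine every production with X on the left-hand side, reading each right-hand side left to right until a non-nullable symbol is reached.

From X → d:
  - d is a terminal: add 'd' and stop

Collecting: FIRST(X) = { 'd' }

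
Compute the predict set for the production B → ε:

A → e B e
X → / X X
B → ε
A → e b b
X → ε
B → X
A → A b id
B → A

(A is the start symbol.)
{ 'e' }

PREDICT(B → ε) = (FIRST(RHS) \ {ε}) ∪ (FOLLOW(B) if ε ∈ FIRST(RHS), i.e. RHS ⇒* ε)
The right-hand side is ε (FIRST(ε) = { ε }), so the predict set is FOLLOW(B) = { 'e' }
PREDICT(B → ε) = { 'e' }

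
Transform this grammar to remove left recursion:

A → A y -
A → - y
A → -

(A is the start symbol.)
A → - y A'
A → - A'
A' → y - A'
A' → ε

A is directly left-recursive. The standard transformation for
  A → A α₁ | ... | A α_m | β₁ | ... | β_n
is
  A  → β₁ A' | ... | β_n A'
  A' → α₁ A' | ... | α_m A' | ε

A → - y becomes A → - y A'
A → - becomes A → - A'
A → A y - becomes A' → y - A'
Add A' → ε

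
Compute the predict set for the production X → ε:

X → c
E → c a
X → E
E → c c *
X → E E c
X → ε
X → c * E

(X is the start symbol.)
{ $ }

PREDICT(X → ε) = (FIRST(RHS) \ {ε}) ∪ (FOLLOW(X) if ε ∈ FIRST(RHS), i.e. RHS ⇒* ε)
The right-hand side is ε (FIRST(ε) = { ε }), so the predict set is FOLLOW(X) = { $ }
PREDICT(X → ε) = { $ }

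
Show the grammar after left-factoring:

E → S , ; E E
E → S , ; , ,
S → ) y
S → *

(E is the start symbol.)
Left-factoring transforms A → αβ₁ | αβ₂ into A → αA' and A' → β₁ | β₂
(α is the longest common prefix among the alternatives). Repeat until
no nonterminal has two alternatives with a common prefix.

Round 1: E has alternatives sharing prefix 'S , ;'. Introduce E': E → S , ; E'
  Add: E' → E E
  Add: E' → , ,

No remaining common prefixes — done.

Resulting grammar:
E → S , ; E'
E' → E E
E' → , ,
S → ) y
S → *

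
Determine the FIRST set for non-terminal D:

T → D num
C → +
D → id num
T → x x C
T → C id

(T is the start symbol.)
{ 'id' }

To compute FIRST(D), examine every production with D on the left-hand side, reading each right-hand side left to right until a non-nullable symbol is reached.

From D → id num:
  - id is a terminal: add 'id' and stop

Collecting: FIRST(D) = { 'id' }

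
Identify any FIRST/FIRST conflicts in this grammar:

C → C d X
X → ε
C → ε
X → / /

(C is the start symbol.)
No FIRST/FIRST conflicts.

A FIRST/FIRST conflict occurs when two productions N → α and N → β for the same non-terminal have FIRST(α) ∩ FIRST(β) ≠ ∅ (with ε ∈ FIRST of a nullable right-hand side, so two nullable alternatives also conflict).

FIRST sets of the non-terminals at (or reachable through a nullable prefix from) the front of some alternative:
  FIRST(C) = { 'd', ε }

Productions for C:
  C → C d X: FIRST = { 'd' }
  C → ε: FIRST = { ε }
Productions for X:
  X → ε: FIRST = { ε }
  X → / /: FIRST = { '/' }

All alternatives of each non-terminal have pairwise disjoint FIRST sets.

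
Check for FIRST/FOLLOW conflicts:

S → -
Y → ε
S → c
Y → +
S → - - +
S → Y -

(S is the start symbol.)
No FIRST/FOLLOW conflicts.

A FIRST/FOLLOW conflict occurs when a non-terminal N has a nullable alternative N → β (β ⇒* ε) and another alternative N → α with FIRST(α) ∩ FOLLOW(N) ≠ ∅: on such a lookahead the parser cannot decide between expanding α and letting N vanish via β.

Nullable non-terminals: Y.

Y: nullable alternative(s) Y → ε; FOLLOW(Y) = { '-' }
  Y → ε: FIRST \ {ε} = { } — this is the only nullable alternative, skip
  Y → +: FIRST \ {ε} = { '+' } — disjoint from FOLLOW(Y)

S has no nullable alternative, so no FIRST/FOLLOW check is needed there.

No FIRST/FOLLOW conflicts found.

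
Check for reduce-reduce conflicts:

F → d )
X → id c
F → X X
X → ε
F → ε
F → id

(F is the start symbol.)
Augment with F' → F and build the canonical LR(0) collection (I0 = CLOSURE({[F' → . F]}), then GOTO on every symbol after a dot until no new states appear). It has 9 states:
  I0: { [F → . X X], [F → . d )], [F → . id], [F → .], [F' → . F], [X → . id c], [X → .] }  — shift, 2 reduces
  I1: { [F' → F .] }  — accept
  I2: { [F → X . X], [X → . id c], [X → .] }  — shift, reduce
  I3: { [F → d . )] }  — shift
  I4: { [F → id .], [X → id . c] }  — shift, reduce
  I5: { [X → id c .] }  — reduce
  I6: { [F → d ) .] }  — reduce
  I7: { [F → X X .] }  — reduce
  I8: { [X → id . c] }  — shift

I0 contains complete items [F → .], [X → .] — reduce-reduce conflict.

Answer: Yes — I0: [F → .] vs [X → .]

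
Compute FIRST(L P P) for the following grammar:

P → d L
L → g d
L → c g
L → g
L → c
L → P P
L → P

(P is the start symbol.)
FIRST sets of the non-terminals involved (from the grammar, by fixed-point iteration):
  FIRST(L) = { 'c', 'd', 'g' }

To compute FIRST(L P P), process the symbols left to right:
Symbol L is a non-terminal. Add FIRST(L) \ {ε} = { 'c', 'd', 'g' }
L is not nullable (ε ∉ FIRST(L)), so stop here.
FIRST(L P P) = { 'c', 'd', 'g' }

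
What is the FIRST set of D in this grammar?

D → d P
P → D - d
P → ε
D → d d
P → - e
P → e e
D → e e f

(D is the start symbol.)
From D → d P:
  - d is a terminal: add 'd' and stop
From D → d d:
  - d is a terminal: add 'd' and stop
From D → e e f:
  - e is a terminal: add 'e' and stop

Collecting: FIRST(D) = { 'd', 'e' }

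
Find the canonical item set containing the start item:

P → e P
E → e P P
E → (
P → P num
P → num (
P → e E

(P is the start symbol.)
First, augment the grammar with P' → P
I₀ = CLOSURE({ [P' → . P] }):
  [P' → . P] has the dot before P: add [P → . e P], [P → . P num], [P → . num (], [P → . e E]
No further items can be added.

I₀ = { [P → . P num], [P → . e E], [P → . e P], [P → . num (], [P' → . P] }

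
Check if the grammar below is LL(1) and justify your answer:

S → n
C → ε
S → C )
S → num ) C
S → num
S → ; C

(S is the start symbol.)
A grammar is LL(1) if for each non-terminal N with multiple productions, the predict sets of those productions are pairwise disjoint, where PREDICT(N → α) = (FIRST(α) \ {ε}) ∪ (FOLLOW(N) if α ⇒* ε).

Relevant sets:
  FIRST(C) = { ε }

For S:
  PREDICT(S → n) = { 'n' }
  PREDICT(S → C ')') = { ')' }
  PREDICT(S → num ')' C) = { 'num' }
  PREDICT(S → num) = { 'num' }
  PREDICT(S → ';' C) = { ';' }
C has a single production, so nothing to check there.

Conflict found: Predict set conflict for S: { 'num' }
The grammar is NOT LL(1).

Answer: No. Predict set conflict for S: { 'num' }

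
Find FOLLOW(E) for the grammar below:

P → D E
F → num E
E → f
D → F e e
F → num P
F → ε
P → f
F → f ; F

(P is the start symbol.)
To compute FOLLOW(E), find every occurrence of E on a right-hand side N → α E β: add FIRST(β) \ {ε}, and if β is empty or nullable also add FOLLOW(N). Iterate to a fixed point.

In P → D E: E is at the end, add FOLLOW(P)
In F → num E: E is at the end, add FOLLOW(F)

The FOLLOW sets referred to above (computed the same way, to a fixed point):
  FOLLOW(P) = { $, 'e' }
  FOLLOW(F) = { 'e' }

Taking the union: FOLLOW(E) = { $, 'e' }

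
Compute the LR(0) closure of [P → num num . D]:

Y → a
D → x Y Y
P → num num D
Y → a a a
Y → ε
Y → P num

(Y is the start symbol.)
{ [D → . x Y Y], [P → num num . D] }

Start with: [P → num num . D]
  [P → num num . D] has the dot before D: add [D → . x Y Y]
No further items can be added.

CLOSURE = { [D → . x Y Y], [P → num num . D] }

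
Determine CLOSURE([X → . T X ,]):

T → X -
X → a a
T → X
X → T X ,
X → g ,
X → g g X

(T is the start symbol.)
{ [T → . X -], [T → . X], [X → . T X ,], [X → . a a], [X → . g ,], [X → . g g X] }

To compute CLOSURE, for each item [A → α.Bβ] where B is a non-terminal, add [B → .γ] for all productions B → γ; repeat for the newly added items until nothing changes.

Start with: [X → . T X ,]
  [X → . T X ,] has the dot before T: add [T → . X -], [T → . X]
  [T → . X -] has the dot before X: add [X → . a a], [X → . g ,], [X → . g g X]
No further items can be added.

CLOSURE = { [T → . X -], [T → . X], [X → . T X ,], [X → . a a], [X → . g ,], [X → . g g X] }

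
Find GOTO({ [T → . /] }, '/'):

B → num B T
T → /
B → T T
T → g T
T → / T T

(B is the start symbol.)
GOTO(I, '/') = CLOSURE({ [A → αX.β] : [A → α.Xβ] ∈ I, X = '/' })

Items with dot before '/', with the dot advanced:
  [T → . /] → [T → / .]
Closure adds nothing (no advanced item has the dot before a non-terminal).

GOTO = { [T → / .] }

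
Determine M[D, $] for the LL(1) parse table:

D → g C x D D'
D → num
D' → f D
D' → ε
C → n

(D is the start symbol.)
Empty (error entry)

To find M[D, $], we find productions for D where $ is in the predict set (PREDICT(N → α) = (FIRST(α) \ {ε}) ∪ (FOLLOW(N) if α ⇒* ε)).

D → g C x D D': PREDICT = { 'g' }
D → num: PREDICT = { 'num' }

M[D, $] is empty (no production applies)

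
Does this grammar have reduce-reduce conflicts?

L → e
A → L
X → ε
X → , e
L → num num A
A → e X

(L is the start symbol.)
Yes — I7: [L → e .] vs [X → .]

Augment with L' → L and build the canonical LR(0) collection (I0 = CLOSURE({[L' → . L]}), then GOTO on every symbol after a dot until no new states appear). It has 11 states:
  I0: { [L → . e], [L → . num num A], [L' → . L] }  — shift
  I1: { [L' → L .] }  — accept
  I2: { [L → e .] }  — reduce
  I3: { [L → num . num A] }  — shift
  I4: { [A → . L], [A → . e X], [L → . e], [L → . num num A], [L → num num . A] }  — shift
  I5: { [L → num num A .] }  — reduce
  I6: { [A → L .] }  — reduce
  I7: { [A → e . X], [L → e .], [X → . , e], [X → .] }  — shift, 2 reduces
  I8: { [X → , . e] }  — shift
  I9: { [A → e X .] }  — reduce
  I10: { [X → , e .] }  — reduce

I7 contains complete items [L → e .], [X → .] — reduce-reduce conflict.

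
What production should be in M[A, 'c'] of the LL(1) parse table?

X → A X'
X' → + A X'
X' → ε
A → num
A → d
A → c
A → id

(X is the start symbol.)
A → c

To find M[A, 'c'], we find productions for A where 'c' is in the predict set (PREDICT(N → α) = (FIRST(α) \ {ε}) ∪ (FOLLOW(N) if α ⇒* ε)).

A → num: PREDICT = { 'num' }
A → d: PREDICT = { 'd' }
A → c: PREDICT = { 'c' }
  'c' is in predict set, so this production goes in M[A, 'c']
A → id: PREDICT = { 'id' }

M[A, 'c'] = A → c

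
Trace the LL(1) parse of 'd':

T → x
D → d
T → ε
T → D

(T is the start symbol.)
Stack is shown with the top on the left.

Stack  Input  Action
--------------------
T $    d $    output T → D
D $    d $    output D → d
d $    d $    match 'd'
$      $      accept

The string is accepted.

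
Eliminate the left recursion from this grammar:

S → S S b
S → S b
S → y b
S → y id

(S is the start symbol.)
S is directly left-recursive. The standard transformation for
  A → A α₁ | ... | A α_m | β₁ | ... | β_n
is
  A  → β₁ A' | ... | β_n A'
  A' → α₁ A' | ... | α_m A' | ε

S → y b becomes S → y b S'
S → y id becomes S → y id S'
S → S S b becomes S' → S b S'
S → S b becomes S' → b S'
Add S' → ε

Resulting grammar:
S → y b S'
S → y id S'
S' → S b S'
S' → b S'
S' → ε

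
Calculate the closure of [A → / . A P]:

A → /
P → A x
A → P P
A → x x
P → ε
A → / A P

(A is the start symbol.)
{ [A → . / A P], [A → . /], [A → . P P], [A → . x x], [A → / . A P], [P → . A x], [P → .] }

To compute CLOSURE, for each item [A → α.Bβ] where B is a non-terminal, add [B → .γ] for all productions B → γ; repeat for the newly added items until nothing changes.

Start with: [A → / . A P]
  [A → / . A P] has the dot before A: add [A → . /], [A → . P P], [A → . x x], [A → . / A P]
  [A → . P P] has the dot before P: add [P → . A x], [P → .]
No further items can be added.

CLOSURE = { [A → . / A P], [A → . /], [A → . P P], [A → . x x], [A → / . A P], [P → . A x], [P → .] }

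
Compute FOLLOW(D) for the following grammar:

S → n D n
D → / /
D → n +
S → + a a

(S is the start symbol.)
In S → n D n: D is followed by n, add FIRST(n) \ {ε} = { 'n' }

Taking the union: FOLLOW(D) = { 'n' }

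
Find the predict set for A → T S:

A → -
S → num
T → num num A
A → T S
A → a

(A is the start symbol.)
{ 'num' }

PREDICT(A → T S) = (FIRST(RHS) \ {ε}) ∪ (FOLLOW(A) if ε ∈ FIRST(RHS), i.e. RHS ⇒* ε)
FIRST(T) = { 'num' }
FIRST(T S) = { 'num' }
ε ∉ FIRST(T S), so FOLLOW(A) is not added.
PREDICT(A → T S) = { 'num' }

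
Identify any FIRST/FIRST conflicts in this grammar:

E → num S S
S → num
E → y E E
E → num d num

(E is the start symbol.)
Yes. E → num S S / E → num d num on { 'num' }

A FIRST/FIRST conflict occurs when two productions N → α and N → β for the same non-terminal have FIRST(α) ∩ FIRST(β) ≠ ∅ (with ε ∈ FIRST of a nullable right-hand side, so two nullable alternatives also conflict).

Productions for E:
  E → num S S: FIRST = { 'num' }
  E → y E E: FIRST = { 'y' }
  E → num d num: FIRST = { 'num' }
S has only one production, so no FIRST/FIRST conflict is possible there.

Conflict for E: E → num S S and E → num d num
  Overlap: { 'num' }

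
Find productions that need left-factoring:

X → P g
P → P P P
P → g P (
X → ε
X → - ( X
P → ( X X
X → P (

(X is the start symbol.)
Yes, X has productions with common prefix 'P'

Left-factoring is needed when two productions for the same non-terminal
share a common prefix on the right-hand side.

Productions for X:
  X → P g
  X → ε
  X → - ( X
  X → P (
Productions for P:
  P → P P P
  P → g P (
  P → ( X X

Found common prefix 'P' in productions for X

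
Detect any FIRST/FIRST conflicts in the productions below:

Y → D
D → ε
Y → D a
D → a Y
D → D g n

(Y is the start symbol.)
A FIRST/FIRST conflict occurs when two productions N → α and N → β for the same non-terminal have FIRST(α) ∩ FIRST(β) ≠ ∅ (with ε ∈ FIRST of a nullable right-hand side, so two nullable alternatives also conflict).

FIRST sets of the non-terminals at (or reachable through a nullable prefix from) the front of some alternative:
  FIRST(D) = { 'a', 'g', ε }

Productions for Y:
  Y → D: FIRST = { 'a', 'g', ε }
  Y → D a: FIRST = { 'a', 'g' }
Productions for D:
  D → ε: FIRST = { ε }
  D → a Y: FIRST = { 'a' }
  D → D g n: FIRST = { 'a', 'g' }

Conflict for Y: Y → D and Y → D a
  Overlap: { 'a', 'g' }
Conflict for D: D → a Y and D → D g n
  Overlap: { 'a' }

Answer: Yes. Y → D / Y → D a on { 'a', 'g' }; D → a Y / D → D g n on { 'a' }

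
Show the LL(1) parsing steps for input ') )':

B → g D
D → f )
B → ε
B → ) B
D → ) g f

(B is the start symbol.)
Stack is shown with the top on the left.

Stack  Input  Action
--------------------
B $    ) ) $  output B → ) B
) B $  ) ) $  match ')'
B $    ) $    output B → ) B
) B $  ) $    match ')'
B $    $      output B → ε
$      $      accept

The string is accepted.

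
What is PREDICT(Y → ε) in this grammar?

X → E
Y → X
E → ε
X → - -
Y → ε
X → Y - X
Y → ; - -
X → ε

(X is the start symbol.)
PREDICT(Y → ε) = (FIRST(RHS) \ {ε}) ∪ (FOLLOW(Y) if ε ∈ FIRST(RHS), i.e. RHS ⇒* ε)
The right-hand side is ε (FIRST(ε) = { ε }), so the predict set is FOLLOW(Y) = { '-' }
PREDICT(Y → ε) = { '-' }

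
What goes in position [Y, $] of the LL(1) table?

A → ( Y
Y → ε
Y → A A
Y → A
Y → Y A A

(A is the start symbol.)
Y → ε

To find M[Y, $], we find productions for Y where $ is in the predict set (PREDICT(N → α) = (FIRST(α) \ {ε}) ∪ (FOLLOW(N) if α ⇒* ε)).

Relevant sets:
  FIRST(A) = { '(' }
  FIRST(Y) = { '(', ε }
  FOLLOW(Y) = { $, '(' }

Y → ε: PREDICT = { $, '(' }
  $ is in predict set, so this production goes in M[Y, $]
Y → A A: PREDICT = { '(' }
Y → A: PREDICT = { '(' }
Y → Y A A: PREDICT = { '(' }

M[Y, $] = Y → ε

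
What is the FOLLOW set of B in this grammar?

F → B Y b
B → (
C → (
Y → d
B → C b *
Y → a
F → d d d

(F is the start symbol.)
In F → B Y b: B is followed by Y b, add FIRST(Y b) \ {ε} = { 'a', 'd' }

Taking the union: FOLLOW(B) = { 'a', 'd' }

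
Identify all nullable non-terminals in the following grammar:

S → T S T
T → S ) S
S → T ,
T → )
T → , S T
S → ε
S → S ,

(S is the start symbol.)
{ 'S' }

A non-terminal is nullable if it can derive ε (the empty string): either it has an ε-production, or it has a production whose right-hand side consists entirely of nullable non-terminals.

ε-productions: S → ε
So S is immediately nullable.
No further non-terminal can be added: every production for the remaining non-terminals contains a terminal or a non-nullable non-terminal.
Nullable = { 'S' }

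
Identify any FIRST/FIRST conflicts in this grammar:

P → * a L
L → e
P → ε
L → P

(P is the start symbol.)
A FIRST/FIRST conflict occurs when two productions N → α and N → β for the same non-terminal have FIRST(α) ∩ FIRST(β) ≠ ∅ (with ε ∈ FIRST of a nullable right-hand side, so two nullable alternatives also conflict).

FIRST sets of the non-terminals at (or reachable through a nullable prefix from) the front of some alternative:
  FIRST(P) = { '*', ε }

Productions for P:
  P → * a L: FIRST = { '*' }
  P → ε: FIRST = { ε }
Productions for L:
  L → e: FIRST = { 'e' }
  L → P: FIRST = { '*', ε }

All alternatives of each non-terminal have pairwise disjoint FIRST sets.

Answer: No FIRST/FIRST conflicts.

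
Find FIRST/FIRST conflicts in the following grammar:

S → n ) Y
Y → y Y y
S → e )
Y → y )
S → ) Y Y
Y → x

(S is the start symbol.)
Productions for S:
  S → n ) Y: FIRST = { 'n' }
  S → e ): FIRST = { 'e' }
  S → ) Y Y: FIRST = { ')' }
Productions for Y:
  Y → y Y y: FIRST = { 'y' }
  Y → y ): FIRST = { 'y' }
  Y → x: FIRST = { 'x' }

Conflict for Y: Y → y Y y and Y → y )
  Overlap: { 'y' }

Answer: Yes. Y → y Y y / Y → y ')' on { 'y' }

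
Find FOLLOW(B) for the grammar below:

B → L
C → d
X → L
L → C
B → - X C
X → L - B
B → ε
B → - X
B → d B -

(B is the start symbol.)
To compute FOLLOW(B), find every occurrence of B on a right-hand side N → α B β: add FIRST(β) \ {ε}, and if β is empty or nullable also add FOLLOW(N). Iterate to a fixed point.

B is the start symbol, so $ ∈ FOLLOW(B).
In X → L - B: B is at the end, add FOLLOW(X)
In B → d B -: B is followed by '-', add FIRST('-') \ {ε} = { '-' }

The FOLLOW sets referred to above (computed the same way, to a fixed point):
  FOLLOW(X) = { $, '-', 'd' }

Taking the union: FOLLOW(B) = { $, '-', 'd' }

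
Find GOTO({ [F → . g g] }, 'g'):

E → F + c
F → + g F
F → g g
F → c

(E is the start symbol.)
GOTO(I, 'g') = CLOSURE({ [A → αX.β] : [A → α.Xβ] ∈ I, X = 'g' })

Items with dot before 'g', with the dot advanced:
  [F → . g g] → [F → g . g]
Closure adds nothing (no advanced item has the dot before a non-terminal).

GOTO = { [F → g . g] }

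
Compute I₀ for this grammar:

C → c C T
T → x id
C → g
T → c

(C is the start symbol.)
First, augment the grammar with C' → C
I₀ = CLOSURE({ [C' → . C] }):
  [C' → . C] has the dot before C: add [C → . c C T], [C → . g]
No further items can be added.

I₀ = { [C → . c C T], [C → . g], [C' → . C] }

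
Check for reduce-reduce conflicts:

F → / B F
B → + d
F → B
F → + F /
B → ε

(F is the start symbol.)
Augment with F' → F and build the canonical LR(0) collection (I0 = CLOSURE({[F' → . F]}), then GOTO on every symbol after a dot until no new states appear). It has 11 states:
  I0: { [B → . + d], [B → .], [F → . + F /], [F → . / B F], [F → . B], [F' → . F] }  — shift, reduce
  I1: { [B → + . d], [B → . + d], [B → .], [F → + . F /], [F → . + F /], [F → . / B F], [F → . B] }  — shift, reduce
  I2: { [B → . + d], [B → .], [F → / . B F] }  — shift, reduce
  I3: { [F → B .] }  — reduce
  I4: { [F' → F .] }  — accept
  I5: { [B → + . d] }  — shift
  I6: { [B → . + d], [B → .], [F → . + F /], [F → . / B F], [F → . B], [F → / B . F] }  — shift, reduce
  I7: { [F → / B F .] }  — reduce
  I8: { [B → + d .] }  — reduce
  I9: { [F → + F . /] }  — shift
  I10: { [F → + F / .] }  — reduce

No state contains more than one complete item.

Answer: No reduce-reduce conflicts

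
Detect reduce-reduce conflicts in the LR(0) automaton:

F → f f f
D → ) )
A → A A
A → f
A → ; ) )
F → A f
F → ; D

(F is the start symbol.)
A reduce-reduce conflict occurs when an LR(0) state has two complete items [A → α .] and [B → β .] — both call for a reduction, and with no lookahead the parser cannot choose between them.

Augment with F' → F and build the canonical LR(0) collection (I0 = CLOSURE({[F' → . F]}), then GOTO on every symbol after a dot until no new states appear). It has 16 states:
  I0: { [A → . ; ) )], [A → . A A], [A → . f], [F → . ; D], [F → . A f], [F → . f f f], [F' → . F] }  — shift
  I1: { [A → ; . ) )], [D → . ) )], [F → ; . D] }  — shift
  I2: { [A → . ; ) )], [A → . A A], [A → . f], [A → A . A], [F → A . f] }  — shift
  I3: { [F' → F .] }  — accept
  I4: { [A → f .], [F → f . f f] }  — shift, reduce
  I5: { [F → f f . f] }  — shift
  I6: { [F → f f f .] }  — reduce
  I7: { [A → ; . ) )] }  — shift
  I8: { [A → . ; ) )], [A → . A A], [A → . f], [A → A . A], [A → A A .] }  — shift, reduce
  I9: { [A → f .], [F → A f .] }  — 2 reduces
  I10: { [A → f .] }  — reduce
  I11: { [A → ; ) . )] }  — shift
  I12: { [A → ; ) ) .] }  — reduce
  I13: { [A → ; ) . )], [D → ) . )] }  — shift
  I14: { [F → ; D .] }  — reduce
  I15: { [A → ; ) ) .], [D → ) ) .] }  — 2 reduces

I9 contains complete items [A → f .], [F → A f .] — reduce-reduce conflict.
I15 contains complete items [A → ; ) ) .], [D → ) ) .] — reduce-reduce conflict.

Answer: Yes — I9: [A → f .] vs [F → A f .]; I15: [A → ; ) ) .] vs [D → ) ) .]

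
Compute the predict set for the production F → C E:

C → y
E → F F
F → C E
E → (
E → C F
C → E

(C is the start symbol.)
{ '(', 'y' }

PREDICT(F → C E) = (FIRST(RHS) \ {ε}) ∪ (FOLLOW(F) if ε ∈ FIRST(RHS), i.e. RHS ⇒* ε)
FIRST(C) = { '(', 'y' }
FIRST(C E) = { '(', 'y' }
ε ∉ FIRST(C E), so FOLLOW(F) is not added.
PREDICT(F → C E) = { '(', 'y' }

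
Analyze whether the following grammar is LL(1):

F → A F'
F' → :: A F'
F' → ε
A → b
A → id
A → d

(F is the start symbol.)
A grammar is LL(1) if for each non-terminal N with multiple productions, the predict sets of those productions are pairwise disjoint, where PREDICT(N → α) = (FIRST(α) \ {ε}) ∪ (FOLLOW(N) if α ⇒* ε).

Relevant sets:
  FOLLOW(F') = { $ }

For F':
  PREDICT(F' → :: A F') = { '::' }
  PREDICT(F' → ε) = { $ }
For A:
  PREDICT(A → b) = { 'b' }
  PREDICT(A → id) = { 'id' }
  PREDICT(A → d) = { 'd' }
F has a single production, so nothing to check there.

All predict sets are disjoint. The grammar IS LL(1).

Answer: Yes, the grammar is LL(1).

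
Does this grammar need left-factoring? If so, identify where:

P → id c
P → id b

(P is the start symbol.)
Left-factoring is needed when two productions for the same non-terminal
share a common prefix on the right-hand side.

Productions for P:
  P → id c
  P → id b

Found common prefix 'id' in productions for P

Answer: Yes, P has productions with common prefix 'id'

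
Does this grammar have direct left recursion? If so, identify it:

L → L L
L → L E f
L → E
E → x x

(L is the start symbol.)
Direct left recursion occurs when N → N α for some non-terminal N (the right-hand side begins with the left-hand side itself).

L → L L: LEFT RECURSIVE (starts with L)
L → L E f: LEFT RECURSIVE (starts with L)
L → E: starts with E
E → x x: starts with x

The grammar has direct left recursion on: L.

Answer: Yes, L is left-recursive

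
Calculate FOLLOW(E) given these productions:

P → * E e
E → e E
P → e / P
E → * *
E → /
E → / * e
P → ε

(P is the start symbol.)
In P → * E e: E is followed by e, add FIRST(e) \ {ε} = { 'e' }
In E → e E: E is at the end; this adds FOLLOW(E) to itself — nothing new

Taking the union: FOLLOW(E) = { 'e' }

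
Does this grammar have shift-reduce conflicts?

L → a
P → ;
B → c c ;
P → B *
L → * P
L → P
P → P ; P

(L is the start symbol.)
A shift-reduce conflict occurs when an LR(0) state has both:
  - a complete (reduce) item [A → α .] (dot at the end), and
  - a shift item [B → β . c γ] (dot before a terminal).

Augment with L' → L and build the canonical LR(0) collection (I0 = CLOSURE({[L' → . L]}), then GOTO on every symbol after a dot until no new states appear). It has 14 states:
  I0: { [B → . c c ;], [L → . * P], [L → . P], [L → . a], [L' → . L], [P → . ;], [P → . B *], [P → . P ; P] }  — shift
  I1: { [B → . c c ;], [L → * . P], [P → . ;], [P → . B *], [P → . P ; P] }  — shift
  I2: { [P → ; .] }  — reduce
  I3: { [P → B . *] }  — shift
  I4: { [L' → L .] }  — accept
  I5: { [L → P .], [P → P . ; P] }  — shift, reduce
  I6: { [L → a .] }  — reduce
  I7: { [B → c . c ;] }  — shift
  I8: { [B → c c . ;] }  — shift
  I9: { [B → c c ; .] }  — reduce
  I10: { [B → . c c ;], [P → . ;], [P → . B *], [P → . P ; P], [P → P ; . P] }  — shift
  I11: { [P → P . ; P], [P → P ; P .] }  — shift, reduce
  I12: { [P → B * .] }  — reduce
  I13: { [L → * P .], [P → P . ; P] }  — shift, reduce

I5 contains reduce item [L → P .] and shift item [P → P . ; P] — shift-reduce conflict.
I11 contains reduce item [P → P ; P .] and shift item [P → P . ; P] — shift-reduce conflict.
I13 contains reduce item [L → * P .] and shift item [P → P . ; P] — shift-reduce conflict.

Answer: Yes — I5: [L → P .] vs [P → P . ; P]; I11: [P → P ; P .] vs [P → P . ; P]; I13: [L → * P .] vs [P → P . ; P]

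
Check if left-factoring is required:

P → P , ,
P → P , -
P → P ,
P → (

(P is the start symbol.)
Yes, P has productions with common prefix 'P ,'

Left-factoring is needed when two productions for the same non-terminal
share a common prefix on the right-hand side.

Productions for P:
  P → P , ,
  P → P , -
  P → P ,
  P → (

Found common prefix 'P ,' in productions for P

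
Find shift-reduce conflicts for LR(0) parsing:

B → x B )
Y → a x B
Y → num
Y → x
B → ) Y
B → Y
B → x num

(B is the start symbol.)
A shift-reduce conflict occurs when an LR(0) state has both:
  - a complete (reduce) item [A → α .] (dot at the end), and
  - a shift item [B → β . c γ] (dot before a terminal).

Augment with B' → B and build the canonical LR(0) collection (I0 = CLOSURE({[B' → . B]}), then GOTO on every symbol after a dot until no new states appear). It has 14 states:
  I0: { [B → . ) Y], [B → . Y], [B → . x B )], [B → . x num], [B' → . B], [Y → . a x B], [Y → . num], [Y → . x] }  — shift
  I1: { [B → ) . Y], [Y → . a x B], [Y → . num], [Y → . x] }  — shift
  I2: { [B' → B .] }  — accept
  I3: { [B → Y .] }  — reduce
  I4: { [Y → a . x B] }  — shift
  I5: { [Y → num .] }  — reduce
  I6: { [B → . ) Y], [B → . Y], [B → . x B )], [B → . x num], [B → x . B )], [B → x . num], [Y → . a x B], [Y → . num], [Y → . x], [Y → x .] }  — shift, reduce
  I7: { [B → x B . )] }  — shift
  I8: { [B → x num .], [Y → num .] }  — 2 reduces
  I9: { [B → x B ) .] }  — reduce
  I10: { [B → . ) Y], [B → . Y], [B → . x B )], [B → . x num], [Y → . a x B], [Y → . num], [Y → . x], [Y → a x . B] }  — shift
  I11: { [Y → a x B .] }  — reduce
  I12: { [B → ) Y .] }  — reduce
  I13: { [Y → x .] }  — reduce

I6 contains reduce item [Y → x .] and shift items [B → . ) Y], [B → . x B )], [B → . x num], [B → x . num], [Y → . a x B], [Y → . num], [Y → . x] — shift-reduce conflict.

Answer: Yes — I6: [Y → x .] vs [B → . ) Y]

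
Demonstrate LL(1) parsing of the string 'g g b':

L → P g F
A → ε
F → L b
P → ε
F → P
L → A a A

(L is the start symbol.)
LL(1) parsing maintains a stack (initially the start symbol over $) and the input. At each step: if the stack top is a terminal, match it against the current input token; if it is a non-terminal N, replace it with the RHS of M[N, lookahead] (the unique production whose predict set contains the lookahead).

Stack is shown with the top on the left.

Stack      Input    Action
--------------------------
L $        g g b $  output L → P g F
P g F $    g g b $  output P → ε
g F $      g g b $  match 'g'
F $        g b $    output F → L b
L b $      g b $    output L → P g F
P g F b $  g b $    output P → ε
g F b $    g b $    match 'g'
F b $      b $      output F → P
P b $      b $      output P → ε
b $        b $      match 'b'
$          $        accept

The string is accepted.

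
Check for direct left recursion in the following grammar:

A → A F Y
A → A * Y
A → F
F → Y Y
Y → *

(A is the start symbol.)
A → A F Y: LEFT RECURSIVE (starts with A)
A → A * Y: LEFT RECURSIVE (starts with A)
A → F: starts with F
F → Y Y: starts with Y
Y → *: starts with '*'

The grammar has direct left recursion on: A.

Answer: Yes, A is left-recursive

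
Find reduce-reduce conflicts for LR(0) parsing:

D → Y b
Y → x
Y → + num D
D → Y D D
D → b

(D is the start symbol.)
A reduce-reduce conflict occurs when an LR(0) state has two complete items [A → α .] and [B → β .] — both call for a reduction, and with no lookahead the parser cannot choose between them.

Augment with D' → D and build the canonical LR(0) collection (I0 = CLOSURE({[D' → . D]}), then GOTO on every symbol after a dot until no new states appear). It has 11 states:
  I0: { [D → . Y D D], [D → . Y b], [D → . b], [D' → . D], [Y → . + num D], [Y → . x] }  — shift
  I1: { [Y → + . num D] }  — shift
  I2: { [D' → D .] }  — accept
  I3: { [D → . Y D D], [D → . Y b], [D → . b], [D → Y . D D], [D → Y . b], [Y → . + num D], [Y → . x] }  — shift
  I4: { [D → b .] }  — reduce
  I5: { [Y → x .] }  — reduce
  I6: { [D → . Y D D], [D → . Y b], [D → . b], [D → Y D . D], [Y → . + num D], [Y → . x] }  — shift
  I7: { [D → Y b .], [D → b .] }  — 2 reduces
  I8: { [D → Y D D .] }  — reduce
  I9: { [D → . Y D D], [D → . Y b], [D → . b], [Y → + num . D], [Y → . + num D], [Y → . x] }  — shift
  I10: { [Y → + num D .] }  — reduce

I7 contains complete items [D → Y b .], [D → b .] — reduce-reduce conflict.

Answer: Yes — I7: [D → Y b .] vs [D → b .]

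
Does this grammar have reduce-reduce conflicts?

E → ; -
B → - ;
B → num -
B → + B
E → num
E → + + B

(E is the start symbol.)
A reduce-reduce conflict occurs when an LR(0) state has two complete items [A → α .] and [B → β .] — both call for a reduction, and with no lookahead the parser cannot choose between them.

Augment with E' → E and build the canonical LR(0) collection (I0 = CLOSURE({[E' → . E]}), then GOTO on every symbol after a dot until no new states appear). It has 14 states:
  I0: { [E → . + + B], [E → . ; -], [E → . num], [E' → . E] }  — shift
  I1: { [E → + . + B] }  — shift
  I2: { [E → ; . -] }  — shift
  I3: { [E' → E .] }  — accept
  I4: { [E → num .] }  — reduce
  I5: { [E → ; - .] }  — reduce
  I6: { [B → . + B], [B → . - ;], [B → . num -], [E → + + . B] }  — shift
  I7: { [B → + . B], [B → . + B], [B → . - ;], [B → . num -] }  — shift
  I8: { [B → - . ;] }  — shift
  I9: { [E → + + B .] }  — reduce
  I10: { [B → num . -] }  — shift
  I11: { [B → num - .] }  — reduce
  I12: { [B → - ; .] }  — reduce
  I13: { [B → + B .] }  — reduce

No state contains more than one complete item.

Answer: No reduce-reduce conflicts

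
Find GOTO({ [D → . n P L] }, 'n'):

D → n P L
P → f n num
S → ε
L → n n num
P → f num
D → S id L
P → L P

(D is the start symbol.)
{ [D → n . P L], [L → . n n num], [P → . L P], [P → . f n num], [P → . f num] }

GOTO(I, 'n') = CLOSURE({ [A → αX.β] : [A → α.Xβ] ∈ I, X = 'n' })

Items with dot before 'n', with the dot advanced:
  [D → . n P L] → [D → n . P L]
Closure of the advanced items:
  [D → n . P L] has the dot before P: add [P → . f n num], [P → . f num], [P → . L P]
  [P → . L P] has the dot before L: add [L → . n n num]

GOTO = { [D → n . P L], [L → . n n num], [P → . L P], [P → . f n num], [P → . f num] }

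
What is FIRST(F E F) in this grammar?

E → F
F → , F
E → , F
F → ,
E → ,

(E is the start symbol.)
{ ',' }

FIRST sets of the non-terminals involved (from the grammar, by fixed-point iteration):
  FIRST(F) = { ',' }

To compute FIRST(F E F), process the symbols left to right:
Symbol F is a non-terminal. Add FIRST(F) \ {ε} = { ',' }
F is not nullable (ε ∉ FIRST(F)), so stop here.
FIRST(F E F) = { ',' }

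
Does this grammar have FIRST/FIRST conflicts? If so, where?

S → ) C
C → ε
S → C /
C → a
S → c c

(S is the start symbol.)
A FIRST/FIRST conflict occurs when two productions N → α and N → β for the same non-terminal have FIRST(α) ∩ FIRST(β) ≠ ∅ (with ε ∈ FIRST of a nullable right-hand side, so two nullable alternatives also conflict).

FIRST sets of the non-terminals at (or reachable through a nullable prefix from) the front of some alternative:
  FIRST(C) = { 'a', ε }

Productions for S:
  S → ) C: FIRST = { ')' }
  S → C /: FIRST = { '/', 'a' }
  S → c c: FIRST = { 'c' }
Productions for C:
  C → ε: FIRST = { ε }
  C → a: FIRST = { 'a' }

All alternatives of each non-terminal have pairwise disjoint FIRST sets.

Answer: No FIRST/FIRST conflicts.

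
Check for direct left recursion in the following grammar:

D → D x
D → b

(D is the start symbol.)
Yes, D is left-recursive

D → D x: LEFT RECURSIVE (starts with D)
D → b: starts with b

The grammar has direct left recursion on: D.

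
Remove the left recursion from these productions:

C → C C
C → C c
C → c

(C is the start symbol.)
C is directly left-recursive. The standard transformation for
  A → A α₁ | ... | A α_m | β₁ | ... | β_n
is
  A  → β₁ A' | ... | β_n A'
  A' → α₁ A' | ... | α_m A' | ε

C → c becomes C → c C'
C → C C becomes C' → C C'
C → C c becomes C' → c C'
Add C' → ε

Resulting grammar:
C → c C'
C' → C C'
C' → c C'
C' → ε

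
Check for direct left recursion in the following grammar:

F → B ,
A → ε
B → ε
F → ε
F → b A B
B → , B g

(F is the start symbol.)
No direct left recursion

Direct left recursion occurs when N → N α for some non-terminal N (the right-hand side begins with the left-hand side itself).

F → B ,: starts with B
A → ε: starts with ε
B → ε: starts with ε
F → ε: starts with ε
F → b A B: starts with b
B → , B g: starts with ','

No direct left recursion found.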